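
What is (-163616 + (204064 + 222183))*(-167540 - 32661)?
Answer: -52578988831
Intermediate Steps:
(-163616 + (204064 + 222183))*(-167540 - 32661) = (-163616 + 426247)*(-200201) = 262631*(-200201) = -52578988831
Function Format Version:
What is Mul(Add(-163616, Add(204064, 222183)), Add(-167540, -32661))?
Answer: -52578988831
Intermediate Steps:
Mul(Add(-163616, Add(204064, 222183)), Add(-167540, -32661)) = Mul(Add(-163616, 426247), -200201) = Mul(262631, -200201) = -52578988831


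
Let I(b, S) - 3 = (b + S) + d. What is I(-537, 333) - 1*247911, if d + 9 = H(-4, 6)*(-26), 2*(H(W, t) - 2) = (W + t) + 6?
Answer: -248277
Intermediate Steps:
H(W, t) = 5 + W/2 + t/2 (H(W, t) = 2 + ((W + t) + 6)/2 = 2 + (6 + W + t)/2 = 2 + (3 + W/2 + t/2) = 5 + W/2 + t/2)
d = -165 (d = -9 + (5 + (½)*(-4) + (½)*6)*(-26) = -9 + (5 - 2 + 3)*(-26) = -9 + 6*(-26) = -9 - 156 = -165)
I(b, S) = -162 + S + b (I(b, S) = 3 + ((b + S) - 165) = 3 + ((S + b) - 165) = 3 + (-165 + S + b) = -162 + S + b)
I(-537, 333) - 1*247911 = (-162 + 333 - 537) - 1*247911 = -366 - 247911 = -248277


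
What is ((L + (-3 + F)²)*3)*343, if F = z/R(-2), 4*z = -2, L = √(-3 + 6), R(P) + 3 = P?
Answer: 865389/100 + 1029*√3 ≈ 10436.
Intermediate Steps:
R(P) = -3 + P
L = √3 ≈ 1.7320
z = -½ (z = (¼)*(-2) = -½ ≈ -0.50000)
F = ⅒ (F = -1/(2*(-3 - 2)) = -½/(-5) = -½*(-⅕) = ⅒ ≈ 0.10000)
((L + (-3 + F)²)*3)*343 = ((√3 + (-3 + ⅒)²)*3)*343 = ((√3 + (-29/10)²)*3)*343 = ((√3 + 841/100)*3)*343 = ((841/100 + √3)*3)*343 = (2523/100 + 3*√3)*343 = 865389/100 + 1029*√3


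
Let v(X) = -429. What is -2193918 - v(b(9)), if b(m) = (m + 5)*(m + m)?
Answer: -2193489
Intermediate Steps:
b(m) = 2*m*(5 + m) (b(m) = (5 + m)*(2*m) = 2*m*(5 + m))
-2193918 - v(b(9)) = -2193918 - 1*(-429) = -2193918 + 429 = -2193489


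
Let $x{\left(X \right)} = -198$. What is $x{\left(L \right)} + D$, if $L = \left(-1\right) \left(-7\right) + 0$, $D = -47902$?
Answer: $-48100$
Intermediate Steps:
$L = 7$ ($L = 7 + 0 = 7$)
$x{\left(L \right)} + D = -198 - 47902 = -48100$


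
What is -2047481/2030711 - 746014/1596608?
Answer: -2391981690201/1621124714144 ≈ -1.4755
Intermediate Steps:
-2047481/2030711 - 746014/1596608 = -2047481*1/2030711 - 746014*1/1596608 = -2047481/2030711 - 373007/798304 = -2391981690201/1621124714144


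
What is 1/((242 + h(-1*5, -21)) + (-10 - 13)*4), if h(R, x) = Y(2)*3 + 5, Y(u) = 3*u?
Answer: 1/173 ≈ 0.0057803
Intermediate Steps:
h(R, x) = 23 (h(R, x) = (3*2)*3 + 5 = 6*3 + 5 = 18 + 5 = 23)
1/((242 + h(-1*5, -21)) + (-10 - 13)*4) = 1/((242 + 23) + (-10 - 13)*4) = 1/(265 - 23*4) = 1/(265 - 92) = 1/173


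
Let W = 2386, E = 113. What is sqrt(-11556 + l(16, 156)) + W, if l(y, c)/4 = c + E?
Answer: 2386 + 4*I*sqrt(655) ≈ 2386.0 + 102.37*I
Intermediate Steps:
l(y, c) = 452 + 4*c (l(y, c) = 4*(c + 113) = 4*(113 + c) = 452 + 4*c)
sqrt(-11556 + l(16, 156)) + W = sqrt(-11556 + (452 + 4*156)) + 2386 = sqrt(-11556 + (452 + 624)) + 2386 = sqrt(-11556 + 1076) + 2386 = sqrt(-10480) + 2386 = 4*I*sqrt(655) + 2386 = 2386 + 4*I*sqrt(655)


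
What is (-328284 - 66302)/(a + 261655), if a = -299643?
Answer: 197293/18994 ≈ 10.387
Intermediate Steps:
(-328284 - 66302)/(a + 261655) = (-328284 - 66302)/(-299643 + 261655) = -394586/(-37988) = -394586*(-1/37988) = 197293/18994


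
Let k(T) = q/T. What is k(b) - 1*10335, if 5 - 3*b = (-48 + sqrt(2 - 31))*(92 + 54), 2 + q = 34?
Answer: -171561922769/16600111 + 4672*I*sqrt(29)/16600111 ≈ -10335.0 + 0.0015156*I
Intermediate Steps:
q = 32 (q = -2 + 34 = 32)
b = 7013/3 - 146*I*sqrt(29)/3 (b = 5/3 - (-48 + sqrt(2 - 31))*(92 + 54)/3 = 5/3 - (-48 + sqrt(-29))*146/3 = 5/3 - (-48 + I*sqrt(29))*146/3 = 5/3 - (-7008 + 146*I*sqrt(29))/3 = 5/3 + (2336 - 146*I*sqrt(29)/3) = 7013/3 - 146*I*sqrt(29)/3 ≈ 2337.7 - 262.08*I)
k(T) = 32/T
k(b) - 1*10335 = 32/(7013/3 - 146*I*sqrt(29)/3) - 1*10335 = 32/(7013/3 - 146*I*sqrt(29)/3) - 10335 = -10335 + 32/(7013/3 - 146*I*sqrt(29)/3)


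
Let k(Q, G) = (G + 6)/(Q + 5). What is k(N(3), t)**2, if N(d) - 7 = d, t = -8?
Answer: 4/225 ≈ 0.017778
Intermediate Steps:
N(d) = 7 + d
k(Q, G) = (6 + G)/(5 + Q)
k(N(3), t)**2 = ((6 - 8)/(5 + (7 + 3)))**2 = (-2/(5 + 10))**2 = (-2/15)**2 = 4/225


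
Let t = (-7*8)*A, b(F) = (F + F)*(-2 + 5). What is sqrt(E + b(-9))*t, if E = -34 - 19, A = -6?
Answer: 336*I*sqrt(107) ≈ 3475.6*I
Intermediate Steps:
E = -53
b(F) = 6*F (b(F) = (2*F)*3 = 6*F)
t = 336 (t = -7*8*(-6) = -56*(-6) = 336)
sqrt(E + b(-9))*t = sqrt(-53 + 6*(-9))*336 = sqrt(-53 - 54)*336 = sqrt(-107)*336 = (I*sqrt(107))*336 = 336*I*sqrt(107)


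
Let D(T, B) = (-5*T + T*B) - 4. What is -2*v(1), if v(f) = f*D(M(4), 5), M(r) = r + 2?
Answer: 8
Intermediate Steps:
M(r) = 2 + r
D(T, B) = -4 - 5*T + B*T (D(T, B) = (-5*T + B*T) - 4 = -4 - 5*T + B*T)
v(f) = -4*f (v(f) = f*(-4 - 5*(2 + 4) + 5*(2 + 4)) = f*(-4 - 5*6 + 5*6) = f*(-4 - 30 + 30) = f*(-4) = -4*f)
-2*v(1) = -(-8) = -2*(-4) = 8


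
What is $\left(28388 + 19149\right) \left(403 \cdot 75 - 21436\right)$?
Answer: $417802693$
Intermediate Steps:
$\left(28388 + 19149\right) \left(403 \cdot 75 - 21436\right) = 47537 \left(30225 - 21436\right) = 47537 \cdot 8789 = 417802693$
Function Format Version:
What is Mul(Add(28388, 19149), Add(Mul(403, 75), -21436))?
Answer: 417802693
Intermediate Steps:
Mul(Add(28388, 19149), Add(Mul(403, 75), -21436)) = Mul(47537, Add(30225, -21436)) = Mul(47537, 8789) = 417802693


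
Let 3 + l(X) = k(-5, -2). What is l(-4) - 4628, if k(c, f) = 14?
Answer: -4617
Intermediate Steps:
l(X) = 11 (l(X) = -3 + 14 = 11)
l(-4) - 4628 = 11 - 4628 = -4617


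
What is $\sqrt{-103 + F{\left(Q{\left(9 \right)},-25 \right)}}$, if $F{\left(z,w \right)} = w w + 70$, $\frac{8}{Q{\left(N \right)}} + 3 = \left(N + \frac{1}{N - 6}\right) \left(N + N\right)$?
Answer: $4 \sqrt{37} \approx 24.331$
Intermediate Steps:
$Q{\left(N \right)} = \frac{8}{-3 + 2 N \left(N + \frac{1}{-6 + N}\right)}$ ($Q{\left(N \right)} = \frac{8}{-3 + \left(N + \frac{1}{N - 6}\right) \left(N + N\right)} = \frac{8}{-3 + \left(N + \frac{1}{-6 + N}\right) 2 N} = \frac{8}{-3 + 2 N \left(N + \frac{1}{-6 + N}\right)}$)
$F{\left(z,w \right)} = 70 + w^{2}$ ($F{\left(z,w \right)} = w^{2} + 70 = 70 + w^{2}$)
$\sqrt{-103 + F{\left(Q{\left(9 \right)},-25 \right)}} = \sqrt{-103 + \left(70 + \left(-25\right)^{2}\right)} = \sqrt{-103 + \left(70 + 625\right)} = \sqrt{-103 + 695} = \sqrt{592} = 4 \sqrt{37}$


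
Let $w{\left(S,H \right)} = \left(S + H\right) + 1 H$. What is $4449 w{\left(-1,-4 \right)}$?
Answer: $-40041$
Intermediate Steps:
$w{\left(S,H \right)} = S + 2 H$ ($w{\left(S,H \right)} = \left(H + S\right) + H = S + 2 H$)
$4449 w{\left(-1,-4 \right)} = 4449 \left(-1 + 2 \left(-4\right)\right) = 4449 \left(-1 - 8\right) = 4449 \left(-9\right) = -40041$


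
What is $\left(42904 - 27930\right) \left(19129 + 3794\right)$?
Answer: $343249002$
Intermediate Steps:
$\left(42904 - 27930\right) \left(19129 + 3794\right) = 14974 \cdot 22923 = 343249002$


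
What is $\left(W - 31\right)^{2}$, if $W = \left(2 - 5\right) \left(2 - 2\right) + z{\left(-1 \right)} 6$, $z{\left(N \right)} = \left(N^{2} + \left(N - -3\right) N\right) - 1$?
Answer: $1849$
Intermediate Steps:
$z{\left(N \right)} = -1 + N^{2} + N \left(3 + N\right)$ ($z{\left(N \right)} = \left(N^{2} + \left(N + 3\right) N\right) - 1 = \left(N^{2} + \left(3 + N\right) N\right) - 1 = \left(N^{2} + N \left(3 + N\right)\right) - 1 = -1 + N^{2} + N \left(3 + N\right)$)
$W = -12$ ($W = \left(2 - 5\right) \left(2 - 2\right) + \left(-1 + 2 \left(-1\right)^{2} + 3 \left(-1\right)\right) 6 = \left(-3\right) 0 + \left(-1 + 2 \cdot 1 - 3\right) 6 = 0 + \left(-1 + 2 - 3\right) 6 = 0 - 12 = -12$)
$\left(W - 31\right)^{2} = \left(-12 - 31\right)^{2} = \left(-43\right)^{2} = 1849$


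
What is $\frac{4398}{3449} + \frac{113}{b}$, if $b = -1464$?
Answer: $\frac{6048935}{5049336} \approx 1.198$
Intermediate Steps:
$\frac{4398}{3449} + \frac{113}{b} = \frac{4398}{3449} + \frac{113}{-1464} = 4398 \cdot \frac{1}{3449} + 113 \left(- \frac{1}{1464}\right) = \frac{4398}{3449} - \frac{113}{1464} = \frac{6048935}{5049336}$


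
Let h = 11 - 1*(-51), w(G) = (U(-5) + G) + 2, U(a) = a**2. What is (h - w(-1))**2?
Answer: 1296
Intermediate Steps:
w(G) = 27 + G (w(G) = ((-5)**2 + G) + 2 = (25 + G) + 2 = 27 + G)
h = 62 (h = 11 + 51 = 62)
(h - w(-1))**2 = (62 - (27 - 1))**2 = (62 - 1*26)**2 = (62 - 26)**2 = 36**2 = 1296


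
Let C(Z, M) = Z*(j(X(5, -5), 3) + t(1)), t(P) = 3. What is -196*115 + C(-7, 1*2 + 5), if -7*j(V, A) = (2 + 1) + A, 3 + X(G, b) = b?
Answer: -22555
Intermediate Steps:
X(G, b) = -3 + b
j(V, A) = -3/7 - A/7 (j(V, A) = -((2 + 1) + A)/7 = -(3 + A)/7 = -3/7 - A/7)
C(Z, M) = 15*Z/7 (C(Z, M) = Z*((-3/7 - 1/7*3) + 3) = Z*((-3/7 - 3/7) + 3) = Z*(-6/7 + 3) = Z*(15/7) = 15*Z/7)
-196*115 + C(-7, 1*2 + 5) = -196*115 + (15/7)*(-7) = -22540 - 15 = -22555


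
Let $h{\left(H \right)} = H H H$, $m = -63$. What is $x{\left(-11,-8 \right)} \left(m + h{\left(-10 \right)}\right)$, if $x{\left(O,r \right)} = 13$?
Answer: $-13819$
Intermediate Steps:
$h{\left(H \right)} = H^{3}$ ($h{\left(H \right)} = H^{2} H = H^{3}$)
$x{\left(-11,-8 \right)} \left(m + h{\left(-10 \right)}\right) = 13 \left(-63 + \left(-10\right)^{3}\right) = 13 \left(-63 - 1000\right) = 13 \left(-1063\right) = -13819$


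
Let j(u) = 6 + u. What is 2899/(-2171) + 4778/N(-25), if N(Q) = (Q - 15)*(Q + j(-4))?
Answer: 296383/76820 ≈ 3.8582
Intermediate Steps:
N(Q) = (-15 + Q)*(2 + Q) (N(Q) = (Q - 15)*(Q + (6 - 4)) = (-15 + Q)*(Q + 2) = (-15 + Q)*(2 + Q))
2899/(-2171) + 4778/N(-25) = 2899/(-2171) + 4778/(-30 + (-25)**2 - 13*(-25)) = 2899*(-1/2171) + 4778/(-30 + 625 + 325) = -223/167 + 4778/920 = -223/167 + 4778*(1/920) = -223/167 + 2389/460 = 296383/76820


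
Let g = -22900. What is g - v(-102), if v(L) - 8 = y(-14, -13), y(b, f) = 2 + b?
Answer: -22896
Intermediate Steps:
v(L) = -4 (v(L) = 8 + (2 - 14) = 8 - 12 = -4)
g - v(-102) = -22900 - 1*(-4) = -22900 + 4 = -22896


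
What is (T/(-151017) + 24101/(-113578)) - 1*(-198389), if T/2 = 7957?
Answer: 3402804109640305/17152208826 ≈ 1.9839e+5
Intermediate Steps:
T = 15914 (T = 2*7957 = 15914)
(T/(-151017) + 24101/(-113578)) - 1*(-198389) = (15914/(-151017) + 24101/(-113578)) - 1*(-198389) = (15914*(-1/151017) + 24101*(-1/113578)) + 198389 = (-15914/151017 - 24101/113578) + 198389 = -5447141009/17152208826 + 198389 = 3402804109640305/17152208826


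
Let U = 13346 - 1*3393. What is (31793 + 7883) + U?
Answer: 49629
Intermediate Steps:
U = 9953 (U = 13346 - 3393 = 9953)
(31793 + 7883) + U = (31793 + 7883) + 9953 = 39676 + 9953 = 49629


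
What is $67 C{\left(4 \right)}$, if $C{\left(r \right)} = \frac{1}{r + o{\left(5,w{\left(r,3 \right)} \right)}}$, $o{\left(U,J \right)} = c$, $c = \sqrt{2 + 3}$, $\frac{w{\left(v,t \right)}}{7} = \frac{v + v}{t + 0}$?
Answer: $\frac{268}{11} - \frac{67 \sqrt{5}}{11} \approx 10.744$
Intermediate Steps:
$w{\left(v,t \right)} = \frac{14 v}{t}$ ($w{\left(v,t \right)} = 7 \frac{v + v}{t + 0} = 7 \frac{2 v}{t} = \frac{14 v}{t}$)
$c = \sqrt{5} \approx 2.2361$
$o{\left(U,J \right)} = \sqrt{5}$
$C{\left(r \right)} = \frac{1}{r + \sqrt{5}}$
$67 C{\left(4 \right)} = \frac{67}{4 + \sqrt{5}}$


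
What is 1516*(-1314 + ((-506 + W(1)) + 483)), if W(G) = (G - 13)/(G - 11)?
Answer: -10125364/5 ≈ -2.0251e+6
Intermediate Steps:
W(G) = (-13 + G)/(-11 + G)
1516*(-1314 + ((-506 + W(1)) + 483)) = 1516*(-1314 + ((-506 + (-13 + 1)/(-11 + 1)) + 483)) = 1516*(-1314 + ((-506 - 12/(-10)) + 483)) = 1516*(-1314 + ((-506 - 1/10*(-12)) + 483)) = 1516*(-1314 + ((-506 + 6/5) + 483)) = 1516*(-1314 + (-2524/5 + 483)) = 1516*(-1314 - 109/5) = 1516*(-6679/5) = -10125364/5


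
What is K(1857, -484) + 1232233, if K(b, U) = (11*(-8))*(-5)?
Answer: 1232673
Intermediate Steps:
K(b, U) = 440 (K(b, U) = -88*(-5) = 440)
K(1857, -484) + 1232233 = 440 + 1232233 = 1232673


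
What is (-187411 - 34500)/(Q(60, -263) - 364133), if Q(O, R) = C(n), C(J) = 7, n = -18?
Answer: 221911/364126 ≈ 0.60943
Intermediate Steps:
Q(O, R) = 7
(-187411 - 34500)/(Q(60, -263) - 364133) = (-187411 - 34500)/(7 - 364133) = -221911/(-364126) = -221911*(-1/364126) = 221911/364126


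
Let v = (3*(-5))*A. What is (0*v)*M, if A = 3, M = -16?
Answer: 0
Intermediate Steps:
v = -45 (v = (3*(-5))*3 = -15*3 = -45)
(0*v)*M = (0*(-45))*(-16) = 0*(-16) = 0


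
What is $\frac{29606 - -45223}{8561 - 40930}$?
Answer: $- \frac{74829}{32369} \approx -2.3117$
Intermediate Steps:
$\frac{29606 - -45223}{8561 - 40930} = \frac{29606 + 45223}{-32369} = 74829 \left(- \frac{1}{32369}\right) = - \frac{74829}{32369}$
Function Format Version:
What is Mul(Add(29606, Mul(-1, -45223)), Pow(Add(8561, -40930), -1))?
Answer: Rational(-74829, 32369) ≈ -2.3117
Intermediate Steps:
Mul(Add(29606, Mul(-1, -45223)), Pow(Add(8561, -40930), -1)) = Mul(Add(29606, 45223), Pow(-32369, -1)) = Mul(74829, Rational(-1, 32369)) = Rational(-74829, 32369)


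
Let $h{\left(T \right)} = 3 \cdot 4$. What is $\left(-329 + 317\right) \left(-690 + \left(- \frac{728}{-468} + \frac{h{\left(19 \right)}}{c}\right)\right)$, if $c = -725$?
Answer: $\frac{17968832}{2175} \approx 8261.5$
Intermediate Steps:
$h{\left(T \right)} = 12$
$\left(-329 + 317\right) \left(-690 + \left(- \frac{728}{-468} + \frac{h{\left(19 \right)}}{c}\right)\right) = \left(-329 + 317\right) \left(-690 + \left(- \frac{728}{-468} + \frac{12}{-725}\right)\right) = - 12 \left(-690 + \left(\left(-728\right) \left(- \frac{1}{468}\right) + 12 \left(- \frac{1}{725}\right)\right)\right) = - 12 \left(-690 + \left(\frac{14}{9} - \frac{12}{725}\right)\right) = - 12 \left(-690 + \frac{10042}{6525}\right) = \left(-12\right) \left(- \frac{4492208}{6525}\right) = \frac{17968832}{2175}$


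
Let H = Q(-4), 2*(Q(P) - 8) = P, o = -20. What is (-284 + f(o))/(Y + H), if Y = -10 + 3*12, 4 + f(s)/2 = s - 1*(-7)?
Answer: -159/16 ≈ -9.9375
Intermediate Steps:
Q(P) = 8 + P/2
f(s) = 6 + 2*s (f(s) = -8 + 2*(s - 1*(-7)) = -8 + 2*(s + 7) = -8 + 2*(7 + s) = -8 + (14 + 2*s) = 6 + 2*s)
H = 6 (H = 8 + (1/2)*(-4) = 8 - 2 = 6)
Y = 26 (Y = -10 + 36 = 26)
(-284 + f(o))/(Y + H) = (-284 + (6 + 2*(-20)))/(26 + 6) = (-284 + (6 - 40))/32 = (-284 - 34)*(1/32) = -318*1/32 = -159/16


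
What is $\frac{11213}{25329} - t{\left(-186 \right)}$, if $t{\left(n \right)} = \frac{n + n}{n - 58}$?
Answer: $- \frac{1671604}{1545069} \approx -1.0819$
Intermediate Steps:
$t{\left(n \right)} = \frac{2 n}{-58 + n}$
$\frac{11213}{25329} - t{\left(-186 \right)} = \frac{11213}{25329} - 2 \left(-186\right) \frac{1}{-58 - 186} = 11213 \cdot \frac{1}{25329} - 2 \left(-186\right) \frac{1}{-244} = \frac{11213}{25329} - 2 \left(-186\right) \left(- \frac{1}{244}\right) = \frac{11213}{25329} - \frac{93}{61} = - \frac{1671604}{1545069}$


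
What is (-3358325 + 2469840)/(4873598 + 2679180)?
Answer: -888485/7552778 ≈ -0.11764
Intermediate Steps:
(-3358325 + 2469840)/(4873598 + 2679180) = -888485/7552778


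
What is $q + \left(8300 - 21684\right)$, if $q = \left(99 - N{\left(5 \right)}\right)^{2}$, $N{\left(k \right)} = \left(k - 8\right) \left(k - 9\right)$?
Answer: $-5815$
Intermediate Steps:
$N{\left(k \right)} = \left(-9 + k\right) \left(-8 + k\right)$ ($N{\left(k \right)} = \left(-8 + k\right) \left(-9 + k\right) = \left(-9 + k\right) \left(-8 + k\right)$)
$q = 7569$ ($q = \left(99 - \left(72 + 5^{2} - 85\right)\right)^{2} = \left(99 - \left(72 + 25 - 85\right)\right)^{2} = \left(99 - 12\right)^{2} = 87^{2} = 7569$)
$q + \left(8300 - 21684\right) = 7569 + \left(8300 - 21684\right) = 7569 - 13384 = -5815$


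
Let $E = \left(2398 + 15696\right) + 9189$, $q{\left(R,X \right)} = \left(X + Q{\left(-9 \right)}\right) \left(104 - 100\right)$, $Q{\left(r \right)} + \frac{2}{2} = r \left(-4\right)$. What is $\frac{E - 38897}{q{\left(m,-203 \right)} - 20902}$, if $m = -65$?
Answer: $\frac{5807}{10787} \approx 0.53833$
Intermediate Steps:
$Q{\left(r \right)} = -1 - 4 r$ ($Q{\left(r \right)} = -1 + r \left(-4\right) = -1 - 4 r$)
$q{\left(R,X \right)} = 140 + 4 X$ ($q{\left(R,X \right)} = \left(X - -35\right) \left(104 - 100\right) = \left(X + \left(-1 + 36\right)\right) 4 = \left(X + 35\right) 4 = \left(35 + X\right) 4 = 140 + 4 X$)
$E = 27283$ ($E = 18094 + 9189 = 27283$)
$\frac{E - 38897}{q{\left(m,-203 \right)} - 20902} = \frac{27283 - 38897}{\left(140 + 4 \left(-203\right)\right) - 20902} = - \frac{11614}{\left(140 - 812\right) - 20902} = - \frac{11614}{-672 - 20902} = - \frac{11614}{-21574} = \left(-11614\right) \left(- \frac{1}{21574}\right) = \frac{5807}{10787}$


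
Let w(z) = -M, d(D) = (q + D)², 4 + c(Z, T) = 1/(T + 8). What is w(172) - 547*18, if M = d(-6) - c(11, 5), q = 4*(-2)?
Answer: -130597/13 ≈ -10046.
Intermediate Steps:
q = -8
c(Z, T) = -4 + 1/(8 + T) (c(Z, T) = -4 + 1/(T + 8) = -4 + 1/(8 + T))
d(D) = (-8 + D)²
M = 2599/13 (M = (-8 - 6)² - (-31 - 4*5)/(8 + 5) = (-14)² - (-31 - 20)/13 = 196 - (-51)/13 = 196 - 1*(-51/13) = 196 + 51/13 = 2599/13 ≈ 199.92)
w(z) = -2599/13 (w(z) = -1*2599/13 = -2599/13)
w(172) - 547*18 = -2599/13 - 547*18 = -2599/13 - 9846 = -130597/13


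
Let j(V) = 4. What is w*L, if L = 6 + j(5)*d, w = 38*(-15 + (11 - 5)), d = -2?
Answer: 684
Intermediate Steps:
w = -342 (w = 38*(-15 + 6) = 38*(-9) = -342)
L = -2 (L = 6 + 4*(-2) = 6 - 8 = -2)
w*L = -342*(-2) = 684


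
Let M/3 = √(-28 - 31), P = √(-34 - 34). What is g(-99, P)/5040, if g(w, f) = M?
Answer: I*√59/1680 ≈ 0.0045721*I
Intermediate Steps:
P = 2*I*√17 (P = √(-68) = 2*I*√17 ≈ 8.2462*I)
M = 3*I*√59 (M = 3*√(-28 - 31) = 3*√(-59) = 3*(I*√59) = 3*I*√59 ≈ 23.043*I)
g(w, f) = 3*I*√59
g(-99, P)/5040 = (3*I*√59)/5040 = (3*I*√59)*(1/5040) = I*√59/1680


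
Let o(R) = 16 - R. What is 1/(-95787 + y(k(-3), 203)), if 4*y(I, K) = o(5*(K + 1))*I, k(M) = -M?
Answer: -1/96540 ≈ -1.0358e-5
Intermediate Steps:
y(I, K) = I*(11 - 5*K)/4 (y(I, K) = ((16 - 5*(K + 1))*I)/4 = ((16 - 5*(1 + K))*I)/4 = ((16 - (5 + 5*K))*I)/4 = ((16 + (-5 - 5*K))*I)/4 = ((11 - 5*K)*I)/4 = (I*(11 - 5*K))/4 = I*(11 - 5*K)/4)
1/(-95787 + y(k(-3), 203)) = 1/(-95787 + (-1*(-3))*(11 - 5*203)/4) = 1/(-95787 + (¼)*3*(11 - 1015)) = 1/(-95787 + (¼)*3*(-1004)) = 1/(-95787 - 753) = 1/(-96540) = -1/96540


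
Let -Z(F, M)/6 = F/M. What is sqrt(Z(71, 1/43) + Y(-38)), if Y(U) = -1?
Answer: I*sqrt(18319) ≈ 135.35*I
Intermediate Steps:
Z(F, M) = -6*F/M
sqrt(Z(71, 1/43) + Y(-38)) = sqrt(-6*71/1/43 - 1) = sqrt(-6*71*43 - 1) = sqrt(-18318 - 1) = sqrt(-18319) = I*sqrt(18319)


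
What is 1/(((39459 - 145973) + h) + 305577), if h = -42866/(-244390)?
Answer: 122195/24324524718 ≈ 5.0235e-6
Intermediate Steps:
h = 21433/122195 (h = -42866*(-1/244390) = 21433/122195 ≈ 0.17540)
1/(((39459 - 145973) + h) + 305577) = 1/(((39459 - 145973) + 21433/122195) + 305577) = 1/((-106514 + 21433/122195) + 305577) = 1/(-13015456797/122195 + 305577) = 1/(24324524718/122195) = 122195/24324524718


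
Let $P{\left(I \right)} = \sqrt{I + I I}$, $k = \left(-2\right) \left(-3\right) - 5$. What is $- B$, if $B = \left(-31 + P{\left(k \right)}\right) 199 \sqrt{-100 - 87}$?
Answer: $199 i \sqrt{187} \left(31 - \sqrt{2}\right) \approx 80511.0 i$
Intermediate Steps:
$k = 1$ ($k = 6 - 5 = 1$)
$P{\left(I \right)} = \sqrt{I + I^{2}}$
$B = i \sqrt{187} \left(-6169 + 199 \sqrt{2}\right)$ ($B = \left(-31 + \sqrt{1 \left(1 + 1\right)}\right) 199 \sqrt{-100 - 87} = \left(-31 + \sqrt{1 \cdot 2}\right) 199 \sqrt{-187} = \left(-31 + \sqrt{2}\right) 199 i \sqrt{187} = \left(-6169 + 199 \sqrt{2}\right) i \sqrt{187} = i \sqrt{187} \left(-6169 + 199 \sqrt{2}\right) \approx - 80511.0 i$)
$- B = - 199 i \sqrt{187} \left(-31 + \sqrt{2}\right)$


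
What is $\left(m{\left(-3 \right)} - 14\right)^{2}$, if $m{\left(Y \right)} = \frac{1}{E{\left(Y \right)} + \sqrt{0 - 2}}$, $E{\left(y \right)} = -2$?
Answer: $\frac{449 i + 812 \sqrt{2}}{2 \left(i + 2 \sqrt{2}\right)} \approx 205.39 + 6.7568 i$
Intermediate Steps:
$m{\left(Y \right)} = \frac{1}{-2 + i \sqrt{2}}$ ($m{\left(Y \right)} = \frac{1}{-2 + \sqrt{0 - 2}} = \frac{1}{-2 + \sqrt{-2}} = \frac{1}{-2 + i \sqrt{2}}$)
$\left(m{\left(-3 \right)} - 14\right)^{2} = \left(\left(- \frac{1}{3} - \frac{i \sqrt{2}}{6}\right) - 14\right)^{2} = \left(- \frac{43}{3} - \frac{i \sqrt{2}}{6}\right)^{2}$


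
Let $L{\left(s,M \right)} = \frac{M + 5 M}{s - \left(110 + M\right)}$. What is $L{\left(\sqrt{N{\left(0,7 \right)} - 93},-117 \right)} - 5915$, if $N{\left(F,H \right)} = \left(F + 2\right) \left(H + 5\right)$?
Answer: $\frac{13 \left(- 455 \sqrt{69} + 3239 i\right)}{\sqrt{69} - 7 i} \approx -5956.6 + 49.417 i$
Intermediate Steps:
$N{\left(F,H \right)} = \left(2 + F\right) \left(5 + H\right)$
$L{\left(s,M \right)} = \frac{6 M}{-110 + s - M}$
$L{\left(\sqrt{N{\left(0,7 \right)} - 93},-117 \right)} - 5915 = 6 \left(-117\right) \frac{1}{-110 + \sqrt{\left(10 + 2 \cdot 7 + 5 \cdot 0 + 0 \cdot 7\right) - 93} - -117} - 5915 = 6 \left(-117\right) \frac{1}{-110 + \sqrt{\left(10 + 14 + 0 + 0\right) - 93} + 117} - 5915 = 6 \left(-117\right) \frac{1}{-110 + \sqrt{24 - 93} + 117} - 5915 = 6 \left(-117\right) \frac{1}{-110 + \sqrt{-69} + 117} - 5915 = 6 \left(-117\right) \frac{1}{-110 + i \sqrt{69} + 117} - 5915 = 6 \left(-117\right) \frac{1}{7 + i \sqrt{69}} - 5915 = - \frac{702}{7 + i \sqrt{69}} - 5915 = -5915 - \frac{702}{7 + i \sqrt{69}}$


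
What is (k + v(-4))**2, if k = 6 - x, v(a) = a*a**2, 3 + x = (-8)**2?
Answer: 14161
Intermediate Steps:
x = 61 (x = -3 + (-8)**2 = -3 + 64 = 61)
v(a) = a**3
k = -55 (k = 6 - 1*61 = 6 - 61 = -55)
(k + v(-4))**2 = (-55 + (-4)**3)**2 = (-55 - 64)**2 = (-119)**2 = 14161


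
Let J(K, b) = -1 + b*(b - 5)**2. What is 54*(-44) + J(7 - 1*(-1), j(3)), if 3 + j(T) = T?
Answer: -2377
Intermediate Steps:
j(T) = -3 + T
J(K, b) = -1 + b*(-5 + b)**2
54*(-44) + J(7 - 1*(-1), j(3)) = 54*(-44) + (-1 + (-3 + 3)*(-5 + (-3 + 3))**2) = -2376 + (-1 + 0*(-5 + 0)**2) = -2376 + (-1 + 0*(-5)**2) = -2376 + (-1 + 0*25) = -2376 + (-1 + 0) = -2376 - 1 = -2377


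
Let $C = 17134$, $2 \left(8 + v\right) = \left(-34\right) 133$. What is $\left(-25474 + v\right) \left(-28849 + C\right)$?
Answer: $325009245$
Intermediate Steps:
$v = -2269$ ($v = -8 + \frac{\left(-34\right) 133}{2} = -8 + \frac{1}{2} \left(-4522\right) = -8 - 2261 = -2269$)
$\left(-25474 + v\right) \left(-28849 + C\right) = \left(-25474 - 2269\right) \left(-28849 + 17134\right) = \left(-27743\right) \left(-11715\right) = 325009245$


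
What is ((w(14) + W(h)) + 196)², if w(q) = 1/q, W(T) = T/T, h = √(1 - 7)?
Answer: 7612081/196 ≈ 38837.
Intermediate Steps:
h = I*√6 (h = √(-6) = I*√6 ≈ 2.4495*I)
W(T) = 1
w(q) = 1/q
((w(14) + W(h)) + 196)² = ((1/14 + 1) + 196)² = (15/14 + 196)² = (2759/14)² = 7612081/196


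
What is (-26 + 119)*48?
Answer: 4464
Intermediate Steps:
(-26 + 119)*48 = 93*48 = 4464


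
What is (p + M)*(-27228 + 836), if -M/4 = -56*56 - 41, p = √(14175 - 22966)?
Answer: -335389536 - 26392*I*√8791 ≈ -3.3539e+8 - 2.4745e+6*I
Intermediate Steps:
p = I*√8791 (p = √(-8791) = I*√8791 ≈ 93.76*I)
M = 12708 (M = -4*(-56*56 - 41) = -4*(-3136 - 41) = -4*(-3177) = 12708)
(p + M)*(-27228 + 836) = (I*√8791 + 12708)*(-27228 + 836) = (12708 + I*√8791)*(-26392) = -335389536 - 26392*I*√8791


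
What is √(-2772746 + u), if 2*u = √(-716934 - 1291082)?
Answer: √(-2772746 + 2*I*√125501) ≈ 0.21 + 1665.2*I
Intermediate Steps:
u = 2*I*√125501 (u = √(-716934 - 1291082)/2 = √(-2008016)/2 = (4*I*√125501)/2 = 2*I*√125501 ≈ 708.52*I)
√(-2772746 + u) = √(-2772746 + 2*I*√125501)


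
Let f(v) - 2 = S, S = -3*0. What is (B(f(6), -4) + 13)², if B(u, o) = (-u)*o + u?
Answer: 529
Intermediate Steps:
S = 0
f(v) = 2 (f(v) = 2 + 0 = 2)
B(u, o) = u - o*u (B(u, o) = -o*u + u = u - o*u)
(B(f(6), -4) + 13)² = (2*(1 - 1*(-4)) + 13)² = (2*(1 + 4) + 13)² = (2*5 + 13)² = (10 + 13)² = 23² = 529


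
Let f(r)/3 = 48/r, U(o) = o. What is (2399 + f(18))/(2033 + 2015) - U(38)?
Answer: -151417/4048 ≈ -37.405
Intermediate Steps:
f(r) = 144/r (f(r) = 3*(48/r) = 144/r)
(2399 + f(18))/(2033 + 2015) - U(38) = (2399 + 144/18)/(2033 + 2015) - 1*38 = (2399 + 144*(1/18))/4048 - 38 = (2399 + 8)*(1/4048) - 38 = 2407*(1/4048) - 38 = 2407/4048 - 38 = -151417/4048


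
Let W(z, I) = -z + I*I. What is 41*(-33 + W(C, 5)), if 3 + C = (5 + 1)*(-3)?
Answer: 533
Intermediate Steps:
C = -21 (C = -3 + (5 + 1)*(-3) = -3 + 6*(-3) = -3 - 18 = -21)
W(z, I) = I² - z (W(z, I) = -z + I² = I² - z)
41*(-33 + W(C, 5)) = 41*(-33 + (5² - 1*(-21))) = 41*(-33 + (25 + 21)) = 41*(-33 + 46) = 41*13 = 533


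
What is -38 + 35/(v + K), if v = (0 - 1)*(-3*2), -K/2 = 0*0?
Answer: -193/6 ≈ -32.167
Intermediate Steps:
K = 0 (K = -0*0 = -2*0 = 0)
v = 6 (v = -1*(-6) = 6)
-38 + 35/(v + K) = -38 + 35/(6 + 0) = -38 + 35/6 = -193/6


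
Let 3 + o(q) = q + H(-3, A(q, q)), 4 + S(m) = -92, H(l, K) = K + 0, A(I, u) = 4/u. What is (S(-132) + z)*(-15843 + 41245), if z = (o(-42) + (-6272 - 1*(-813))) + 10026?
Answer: 2360963488/21 ≈ 1.1243e+8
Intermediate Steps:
H(l, K) = K
S(m) = -96 (S(m) = -4 - 92 = -96)
o(q) = -3 + q + 4/q (o(q) = -3 + (q + 4/q) = -3 + q + 4/q)
z = 94960/21 (z = ((-3 - 42 + 4/(-42)) + (-6272 - 1*(-813))) + 10026 = ((-3 - 42 + 4*(-1/42)) + (-6272 + 813)) + 10026 = ((-3 - 42 - 2/21) - 5459) + 10026 = (-947/21 - 5459) + 10026 = -115586/21 + 10026 = 94960/21 ≈ 4521.9)
(S(-132) + z)*(-15843 + 41245) = (-96 + 94960/21)*(-15843 + 41245) = (92944/21)*25402 = 2360963488/21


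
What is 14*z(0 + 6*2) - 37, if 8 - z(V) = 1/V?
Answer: 443/6 ≈ 73.833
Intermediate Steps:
z(V) = 8 - 1/V
14*z(0 + 6*2) - 37 = 14*(8 - 1/(0 + 6*2)) - 37 = 14*(8 - 1/(0 + 12)) - 37 = 14*(8 - 1/12) - 37 = 14*(95/12) - 37 = 665/6 - 37 = 443/6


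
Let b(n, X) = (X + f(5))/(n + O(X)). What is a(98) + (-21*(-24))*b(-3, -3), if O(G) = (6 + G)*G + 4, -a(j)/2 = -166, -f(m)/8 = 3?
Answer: 2033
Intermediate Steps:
f(m) = -24 (f(m) = -8*3 = -24)
a(j) = 332 (a(j) = -2*(-166) = 332)
O(G) = 4 + G*(6 + G) (O(G) = G*(6 + G) + 4 = 4 + G*(6 + G))
b(n, X) = (-24 + X)/(4 + n + X**2 + 6*X) (b(n, X) = (X - 24)/(n + (4 + X**2 + 6*X)) = (-24 + X)/(4 + n + X**2 + 6*X))
a(98) + (-21*(-24))*b(-3, -3) = 332 + (-21*(-24))*((-24 - 3)/(4 - 3 + (-3)**2 + 6*(-3))) = 332 + 504*(-27/(4 - 3 + 9 - 18)) = 332 + 504*(-27/(-8)) = 332 + 504*(-1/8*(-27)) = 332 + 504*(27/8) = 332 + 1701 = 2033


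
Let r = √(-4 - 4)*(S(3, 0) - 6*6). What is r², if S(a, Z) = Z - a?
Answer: -12168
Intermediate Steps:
r = -78*I*√2 (r = √(-4 - 4)*((0 - 1*3) - 6*6) = √(-8)*((0 - 3) - 36) = (2*I*√2)*(-3 - 36) = (2*I*√2)*(-39) = -78*I*√2 ≈ -110.31*I)
r² = (-78*I*√2)² = -12168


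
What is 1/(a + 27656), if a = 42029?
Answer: 1/69685 ≈ 1.4350e-5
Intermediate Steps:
1/(a + 27656) = 1/(42029 + 27656) = 1/69685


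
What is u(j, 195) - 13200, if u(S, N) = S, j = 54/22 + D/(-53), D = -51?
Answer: -7693608/583 ≈ -13197.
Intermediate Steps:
j = 1992/583 (j = 54/22 - 51/(-53) = 54*(1/22) - 51*(-1/53) = 27/11 + 51/53 = 1992/583 ≈ 3.4168)
u(j, 195) - 13200 = 1992/583 - 13200 = -7693608/583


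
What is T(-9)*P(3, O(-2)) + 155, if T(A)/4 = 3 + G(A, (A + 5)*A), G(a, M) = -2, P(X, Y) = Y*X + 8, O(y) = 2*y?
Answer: 139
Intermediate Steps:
P(X, Y) = 8 + X*Y (P(X, Y) = X*Y + 8 = 8 + X*Y)
T(A) = 4 (T(A) = 4*(3 - 2) = 4*1 = 4)
T(-9)*P(3, O(-2)) + 155 = 4*(8 + 3*(2*(-2))) + 155 = 4*(8 + 3*(-4)) + 155 = 4*(8 - 12) + 155 = 4*(-4) + 155 = -16 + 155 = 139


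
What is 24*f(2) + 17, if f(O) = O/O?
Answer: 41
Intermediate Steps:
f(O) = 1
24*f(2) + 17 = 24*1 + 17 = 24 + 17 = 41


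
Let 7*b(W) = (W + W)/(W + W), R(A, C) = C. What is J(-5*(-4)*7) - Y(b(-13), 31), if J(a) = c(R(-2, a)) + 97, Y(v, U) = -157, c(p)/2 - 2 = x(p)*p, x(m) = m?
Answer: 39458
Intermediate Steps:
b(W) = ⅐ (b(W) = ((W + W)/(W + W))/7 = ((2*W)/((2*W)))/7 = ((2*W)*(1/(2*W)))/7 = (⅐)*1 = ⅐)
c(p) = 4 + 2*p² (c(p) = 4 + 2*(p*p) = 4 + 2*p²)
J(a) = 101 + 2*a² (J(a) = (4 + 2*a²) + 97 = 101 + 2*a²)
J(-5*(-4)*7) - Y(b(-13), 31) = (101 + 2*(-5*(-4)*7)²) - 1*(-157) = (101 + 2*(20*7)²) + 157 = (101 + 2*140²) + 157 = (101 + 2*19600) + 157 = (101 + 39200) + 157 = 39301 + 157 = 39458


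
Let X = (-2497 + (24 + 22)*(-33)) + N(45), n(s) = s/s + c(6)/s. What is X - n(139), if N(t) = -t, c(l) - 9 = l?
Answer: -564494/139 ≈ -4061.1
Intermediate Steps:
c(l) = 9 + l
n(s) = 1 + 15/s (n(s) = s/s + (9 + 6)/s = 1 + 15/s)
X = -4060 (X = (-2497 + (24 + 22)*(-33)) - 1*45 = (-2497 + 46*(-33)) - 45 = (-2497 - 1518) - 45 = -4015 - 45 = -4060)
X - n(139) = -4060 - (15 + 139)/139 = -4060 - 154/139 = -564494/139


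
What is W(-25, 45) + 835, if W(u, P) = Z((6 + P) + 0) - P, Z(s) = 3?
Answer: 793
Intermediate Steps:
W(u, P) = 3 - P
W(-25, 45) + 835 = (3 - 1*45) + 835 = (3 - 45) + 835 = -42 + 835 = 793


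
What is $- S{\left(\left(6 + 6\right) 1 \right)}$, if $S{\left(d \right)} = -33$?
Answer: $33$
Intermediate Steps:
$- S{\left(\left(6 + 6\right) 1 \right)} = \left(-1\right) \left(-33\right) = 33$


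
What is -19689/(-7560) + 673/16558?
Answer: 55183057/20863080 ≈ 2.6450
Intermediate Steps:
-19689/(-7560) + 673/16558 = -19689*(-1/7560) + 673*(1/16558) = 6563/2520 + 673/16558 = 55183057/20863080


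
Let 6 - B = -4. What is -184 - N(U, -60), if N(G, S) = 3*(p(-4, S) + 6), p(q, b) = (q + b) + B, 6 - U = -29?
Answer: -40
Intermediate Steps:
U = 35 (U = 6 - 1*(-29) = 6 + 29 = 35)
B = 10 (B = 6 - 1*(-4) = 6 + 4 = 10)
p(q, b) = 10 + b + q (p(q, b) = (q + b) + 10 = (b + q) + 10 = 10 + b + q)
N(G, S) = 36 + 3*S (N(G, S) = 3*((10 + S - 4) + 6) = 3*((6 + S) + 6) = 3*(12 + S) = 36 + 3*S)
-184 - N(U, -60) = -184 - (36 + 3*(-60)) = -184 - (36 - 180) = -184 - 1*(-144) = -184 + 144 = -40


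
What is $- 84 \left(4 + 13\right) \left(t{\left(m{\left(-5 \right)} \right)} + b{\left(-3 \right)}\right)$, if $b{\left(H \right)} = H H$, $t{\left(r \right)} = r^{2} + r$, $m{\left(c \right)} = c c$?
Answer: $-941052$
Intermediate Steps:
$m{\left(c \right)} = c^{2}$
$t{\left(r \right)} = r + r^{2}$
$b{\left(H \right)} = H^{2}$
$- 84 \left(4 + 13\right) \left(t{\left(m{\left(-5 \right)} \right)} + b{\left(-3 \right)}\right) = - 84 \left(4 + 13\right) \left(\left(-5\right)^{2} \left(1 + \left(-5\right)^{2}\right) + \left(-3\right)^{2}\right) = - 84 \cdot 17 \left(25 \left(1 + 25\right) + 9\right) = - 84 \cdot 17 \left(25 \cdot 26 + 9\right) = - 84 \cdot 17 \left(650 + 9\right) = - 84 \cdot 17 \cdot 659 = \left(-84\right) 11203 = -941052$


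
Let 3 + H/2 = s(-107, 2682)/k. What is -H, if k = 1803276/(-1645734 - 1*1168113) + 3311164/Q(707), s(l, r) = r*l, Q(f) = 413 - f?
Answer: -34908725994396/776469920921 ≈ -44.958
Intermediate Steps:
s(l, r) = l*r
k = -1552939841842/137878503 (k = 1803276/(-1645734 - 1*1168113) + 3311164/(413 - 1*707) = 1803276/(-1645734 - 1168113) + 3311164/(413 - 707) = 1803276/(-2813847) + 3311164/(-294) = 1803276*(-1/2813847) + 3311164*(-1/294) = -601092/937949 - 1655582/147 = -1552939841842/137878503 ≈ -11263.)
H = 34908725994396/776469920921 (H = -6 + 2*((-107*2682)/(-1552939841842/137878503)) = -6 + 2*(-286974*(-137878503/1552939841842)) = -6 + 2*(19783772759961/776469920921) = -6 + 39567545519922/776469920921 = 34908725994396/776469920921 ≈ 44.958)
-H = -1*34908725994396/776469920921 = -34908725994396/776469920921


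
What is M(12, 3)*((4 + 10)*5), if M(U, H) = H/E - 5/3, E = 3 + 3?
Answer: -245/3 ≈ -81.667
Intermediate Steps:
E = 6
M(U, H) = -5/3 + H/6 (M(U, H) = H/6 - 5/3 = -5/3 + H/6)
M(12, 3)*((4 + 10)*5) = (-5/3 + (⅙)*3)*((4 + 10)*5) = (-5/3 + ½)*(14*5) = -7/6*70 = -245/3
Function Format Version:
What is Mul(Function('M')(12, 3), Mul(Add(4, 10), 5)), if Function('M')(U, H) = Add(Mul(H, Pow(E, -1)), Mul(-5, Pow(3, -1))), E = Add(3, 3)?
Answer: Rational(-245, 3) ≈ -81.667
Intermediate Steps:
E = 6
Function('M')(U, H) = Add(Rational(-5, 3), Mul(Rational(1, 6), H)) (Function('M')(U, H) = Add(Mul(H, Pow(6, -1)), Mul(-5, Pow(3, -1))) = Add(Mul(H, Rational(1, 6)), Mul(-5, Rational(1, 3))) = Add(Mul(Rational(1, 6), H), Rational(-5, 3)) = Add(Rational(-5, 3), Mul(Rational(1, 6), H)))
Mul(Function('M')(12, 3), Mul(Add(4, 10), 5)) = Mul(Add(Rational(-5, 3), Mul(Rational(1, 6), 3)), Mul(Add(4, 10), 5)) = Mul(Add(Rational(-5, 3), Rational(1, 2)), Mul(14, 5)) = Mul(Rational(-7, 6), 70) = Rational(-245, 3)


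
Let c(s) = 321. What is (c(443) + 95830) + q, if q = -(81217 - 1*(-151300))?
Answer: -136366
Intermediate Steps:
q = -232517 (q = -(81217 + 151300) = -1*232517 = -232517)
(c(443) + 95830) + q = (321 + 95830) - 232517 = 96151 - 232517 = -136366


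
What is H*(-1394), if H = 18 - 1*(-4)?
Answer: -30668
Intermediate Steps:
H = 22 (H = 18 + 4 = 22)
H*(-1394) = 22*(-1394) = -30668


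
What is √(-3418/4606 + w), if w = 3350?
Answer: √362527027/329 ≈ 57.873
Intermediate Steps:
√(-3418/4606 + w) = √(-3418/4606 + 3350) = √(-3418*1/4606 + 3350) = √(-1709/2303 + 3350) = √(7713341/2303) = √362527027/329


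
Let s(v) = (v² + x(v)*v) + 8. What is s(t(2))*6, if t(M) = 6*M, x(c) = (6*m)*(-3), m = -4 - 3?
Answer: 9984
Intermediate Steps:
m = -7
x(c) = 126 (x(c) = (6*(-7))*(-3) = -42*(-3) = 126)
s(v) = 8 + v² + 126*v (s(v) = (v² + 126*v) + 8 = 8 + v² + 126*v)
s(t(2))*6 = (8 + (6*2)² + 126*(6*2))*6 = (8 + 12² + 126*12)*6 = (8 + 144 + 1512)*6 = 1664*6 = 9984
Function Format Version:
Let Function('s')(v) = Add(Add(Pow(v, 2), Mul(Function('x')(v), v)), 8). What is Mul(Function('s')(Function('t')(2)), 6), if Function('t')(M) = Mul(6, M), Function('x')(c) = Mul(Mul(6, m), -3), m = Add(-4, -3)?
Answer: 9984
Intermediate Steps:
m = -7
Function('x')(c) = 126 (Function('x')(c) = Mul(Mul(6, -7), -3) = Mul(-42, -3) = 126)
Function('s')(v) = Add(8, Pow(v, 2), Mul(126, v)) (Function('s')(v) = Add(Add(Pow(v, 2), Mul(126, v)), 8) = Add(8, Pow(v, 2), Mul(126, v)))
Mul(Function('s')(Function('t')(2)), 6) = Mul(Add(8, Pow(Mul(6, 2), 2), Mul(126, Mul(6, 2))), 6) = Mul(Add(8, Pow(12, 2), Mul(126, 12)), 6) = Mul(Add(8, 144, 1512), 6) = Mul(1664, 6) = 9984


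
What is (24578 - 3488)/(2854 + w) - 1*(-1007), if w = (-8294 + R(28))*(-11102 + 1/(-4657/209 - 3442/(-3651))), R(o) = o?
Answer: 250803435020294371/249059958077848 ≈ 1007.0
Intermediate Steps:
w = 1494313275846122/16283329 (w = (-8294 + 28)*(-11102 + 1/(-4657/209 - 3442/(-3651))) = -8266*(-11102 + 1/(-4657*1/209 - 3442*(-1/3651))) = -8266*(-11102 + 1/(-4657/209 + 3442/3651)) = -8266*(-11102 + 1/(-16283329/763059)) = -8266*(-11102 - 763059/16283329) = -8266*(-180778281617/16283329) = 1494313275846122/16283329 ≈ 9.1769e+7)
(24578 - 3488)/(2854 + w) - 1*(-1007) = (24578 - 3488)/(2854 + 1494313275846122/16283329) - 1*(-1007) = 21090/(1494359748467088/16283329) + 1007 = 21090*(16283329/1494359748467088) + 1007 = 57235901435/249059958077848 + 1007 = 250803435020294371/249059958077848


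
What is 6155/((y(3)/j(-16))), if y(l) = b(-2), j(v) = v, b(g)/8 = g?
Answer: 6155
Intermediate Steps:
b(g) = 8*g
y(l) = -16 (y(l) = 8*(-2) = -16)
6155/((y(3)/j(-16))) = 6155/((-16/(-16))) = 6155/((-1/16*(-16))) = 6155/1 = 6155*1 = 6155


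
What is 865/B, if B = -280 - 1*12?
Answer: -865/292 ≈ -2.9623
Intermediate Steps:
B = -292 (B = -280 - 12 = -292)
865/B = 865/(-292) = 865*(-1/292) = -865/292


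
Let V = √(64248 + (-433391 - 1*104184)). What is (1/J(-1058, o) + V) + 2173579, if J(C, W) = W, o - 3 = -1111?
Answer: 2408325531/1108 + I*√473327 ≈ 2.1736e+6 + 687.99*I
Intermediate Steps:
V = I*√473327 (V = √(64248 + (-433391 - 104184)) = √(64248 - 537575) = √(-473327) = I*√473327 ≈ 687.99*I)
o = -1108 (o = 3 - 1111 = -1108)
(1/J(-1058, o) + V) + 2173579 = (1/(-1108) + I*√473327) + 2173579 = (-1/1108 + I*√473327) + 2173579 = 2408325531/1108 + I*√473327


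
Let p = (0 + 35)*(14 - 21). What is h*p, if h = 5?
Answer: -1225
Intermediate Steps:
p = -245 (p = 35*(-7) = -245)
h*p = 5*(-245) = -1225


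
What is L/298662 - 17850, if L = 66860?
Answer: -2665524920/149331 ≈ -17850.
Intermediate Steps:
L/298662 - 17850 = 66860/298662 - 17850 = 66860*(1/298662) - 17850 = 33430/149331 - 17850 = -2665524920/149331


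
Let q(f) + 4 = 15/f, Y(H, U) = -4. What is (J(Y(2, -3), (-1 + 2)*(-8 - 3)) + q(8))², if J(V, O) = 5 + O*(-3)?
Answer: 82369/64 ≈ 1287.0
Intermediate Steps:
q(f) = -4 + 15/f
J(V, O) = 5 - 3*O
(J(Y(2, -3), (-1 + 2)*(-8 - 3)) + q(8))² = ((5 - 3*(-1 + 2)*(-8 - 3)) + (-4 + 15/8))² = ((5 - 3*(-11)) + (-4 + 15*(⅛)))² = ((5 - 3*(-11)) + (-4 + 15/8))² = ((5 + 33) - 17/8)² = (38 - 17/8)² = (287/8)² = 82369/64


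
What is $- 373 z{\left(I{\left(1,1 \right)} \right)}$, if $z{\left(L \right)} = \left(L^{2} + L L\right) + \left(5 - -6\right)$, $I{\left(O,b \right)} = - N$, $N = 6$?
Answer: $-30959$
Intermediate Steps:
$I{\left(O,b \right)} = -6$ ($I{\left(O,b \right)} = \left(-1\right) 6 = -6$)
$z{\left(L \right)} = 11 + 2 L^{2}$ ($z{\left(L \right)} = \left(L^{2} + L^{2}\right) + \left(5 + 6\right) = 2 L^{2} + 11 = 11 + 2 L^{2}$)
$- 373 z{\left(I{\left(1,1 \right)} \right)} = - 373 \left(11 + 2 \left(-6\right)^{2}\right) = - 373 \left(11 + 2 \cdot 36\right) = - 373 \left(11 + 72\right) = \left(-373\right) 83 = -30959$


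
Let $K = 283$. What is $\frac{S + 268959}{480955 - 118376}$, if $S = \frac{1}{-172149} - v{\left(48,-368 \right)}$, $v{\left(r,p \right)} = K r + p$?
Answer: $\frac{44025901706}{62417612271} \approx 0.70534$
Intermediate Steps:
$v{\left(r,p \right)} = p + 283 r$ ($v{\left(r,p \right)} = 283 r + p = p + 283 r$)
$S = - \frac{2275121185}{172149}$ ($S = \frac{1}{-172149} - \left(-368 + 283 \cdot 48\right) = - \frac{1}{172149} - \left(-368 + 13584\right) = - \frac{1}{172149} - 13216 = - \frac{2275121185}{172149} \approx -13216.0$)
$\frac{S + 268959}{480955 - 118376} = \frac{- \frac{2275121185}{172149} + 268959}{480955 - 118376} = \frac{44025901706}{172149 \cdot 362579} = \frac{44025901706}{172149} \cdot \frac{1}{362579} = \frac{44025901706}{62417612271}$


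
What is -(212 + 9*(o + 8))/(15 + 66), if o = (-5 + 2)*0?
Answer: -284/81 ≈ -3.5062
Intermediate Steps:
o = 0 (o = -3*0 = 0)
-(212 + 9*(o + 8))/(15 + 66) = -(212 + 9*(0 + 8))/(15 + 66) = -(212 + 9*8)/81 = -(212 + 72)/81 = -284/81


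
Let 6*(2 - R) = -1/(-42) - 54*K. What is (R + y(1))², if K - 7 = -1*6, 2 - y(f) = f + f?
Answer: 7678441/63504 ≈ 120.91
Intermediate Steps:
y(f) = 2 - 2*f (y(f) = 2 - (f + f) = 2 - 2*f)
K = 1 (K = 7 - 1*6 = 7 - 6 = 1)
R = 2771/252 (R = 2 - (-1/(-42) - 54/(1/1))/6 = 2 - (-1*(-1/42) - 54/1)/6 = 2 - (1/42 - 54*1)/6 = 2 - (1/42 - 54)/6 = 2 - ⅙*(-2267/42) = 2 + 2267/252 = 2771/252 ≈ 10.996)
(R + y(1))² = (2771/252 + (2 - 2*1))² = (2771/252 + (2 - 2))² = (2771/252 + 0)² = (2771/252)² = 7678441/63504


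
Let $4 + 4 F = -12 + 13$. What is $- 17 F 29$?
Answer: $\frac{1479}{4} \approx 369.75$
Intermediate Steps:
$F = - \frac{3}{4}$ ($F = -1 + \frac{-12 + 13}{4} = -1 + \frac{1}{4} \cdot 1 = -1 + \frac{1}{4} = - \frac{3}{4} \approx -0.75$)
$- 17 F 29 = \left(-17\right) \left(- \frac{3}{4}\right) 29 = \frac{51}{4} \cdot 29 = \frac{1479}{4}$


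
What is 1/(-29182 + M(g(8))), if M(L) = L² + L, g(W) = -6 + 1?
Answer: -1/29162 ≈ -3.4291e-5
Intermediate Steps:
g(W) = -5
M(L) = L + L²
1/(-29182 + M(g(8))) = 1/(-29182 - 5*(1 - 5)) = 1/(-29182 - 5*(-4)) = 1/(-29182 + 20) = 1/(-29162) = -1/29162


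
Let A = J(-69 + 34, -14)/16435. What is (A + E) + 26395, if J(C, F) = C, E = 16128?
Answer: 139773094/3287 ≈ 42523.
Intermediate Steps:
A = -7/3287 (A = (-69 + 34)/16435 = -35*1/16435 = -7/3287 ≈ -0.0021296)
(A + E) + 26395 = (-7/3287 + 16128) + 26395 = 53012729/3287 + 26395 = 139773094/3287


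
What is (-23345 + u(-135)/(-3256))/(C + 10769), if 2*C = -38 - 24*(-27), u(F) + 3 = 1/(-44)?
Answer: -477785421/226643648 ≈ -2.1081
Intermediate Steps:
u(F) = -133/44 (u(F) = -3 + 1/(-44) = -3 - 1/44 = -133/44)
C = 305 (C = (-38 - 24*(-27))/2 = (-38 + 648)/2 = (½)*610 = 305)
(-23345 + u(-135)/(-3256))/(C + 10769) = (-23345 - 133/44/(-3256))/(305 + 10769) = (-23345 - 133/44*(-1/3256))/11074 = (-23345 + 133/143264)*(1/11074) = -3344497947/143264*1/11074 = -477785421/226643648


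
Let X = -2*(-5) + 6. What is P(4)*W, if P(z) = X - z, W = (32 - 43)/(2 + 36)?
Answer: -66/19 ≈ -3.4737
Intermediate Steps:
W = -11/38 ≈ -0.28947
X = 16 (X = 10 + 6 = 16)
P(z) = 16 - z
P(4)*W = (16 - 1*4)*(-11/38) = (16 - 4)*(-11/38) = 12*(-11/38) = -66/19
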